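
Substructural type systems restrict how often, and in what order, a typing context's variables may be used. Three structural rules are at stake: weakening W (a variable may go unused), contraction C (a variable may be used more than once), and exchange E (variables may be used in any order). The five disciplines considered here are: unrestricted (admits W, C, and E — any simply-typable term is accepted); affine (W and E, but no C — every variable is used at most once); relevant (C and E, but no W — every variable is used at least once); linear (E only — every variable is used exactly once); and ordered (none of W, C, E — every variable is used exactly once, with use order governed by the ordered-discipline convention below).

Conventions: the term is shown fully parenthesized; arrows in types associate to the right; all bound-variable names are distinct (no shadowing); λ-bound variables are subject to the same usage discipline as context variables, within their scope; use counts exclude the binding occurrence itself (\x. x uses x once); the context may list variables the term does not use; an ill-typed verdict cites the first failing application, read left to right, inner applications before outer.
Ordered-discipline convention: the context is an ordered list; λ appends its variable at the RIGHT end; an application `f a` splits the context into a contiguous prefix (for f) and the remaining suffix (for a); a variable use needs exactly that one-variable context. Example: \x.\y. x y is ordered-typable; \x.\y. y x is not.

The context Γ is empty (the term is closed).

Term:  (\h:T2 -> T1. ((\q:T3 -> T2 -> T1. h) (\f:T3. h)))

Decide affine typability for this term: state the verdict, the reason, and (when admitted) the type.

no — repeated use of h ×2
usage: h (bound): 2×; q (bound): 0×; f (bound): 0×
left-to-right use order: h, h
typing: the term checks, with type (T2 -> T1) -> T2 -> T1
summary: ordered ✗ · linear ✗ · affine ✗ · relevant ✗ · unrestricted ✓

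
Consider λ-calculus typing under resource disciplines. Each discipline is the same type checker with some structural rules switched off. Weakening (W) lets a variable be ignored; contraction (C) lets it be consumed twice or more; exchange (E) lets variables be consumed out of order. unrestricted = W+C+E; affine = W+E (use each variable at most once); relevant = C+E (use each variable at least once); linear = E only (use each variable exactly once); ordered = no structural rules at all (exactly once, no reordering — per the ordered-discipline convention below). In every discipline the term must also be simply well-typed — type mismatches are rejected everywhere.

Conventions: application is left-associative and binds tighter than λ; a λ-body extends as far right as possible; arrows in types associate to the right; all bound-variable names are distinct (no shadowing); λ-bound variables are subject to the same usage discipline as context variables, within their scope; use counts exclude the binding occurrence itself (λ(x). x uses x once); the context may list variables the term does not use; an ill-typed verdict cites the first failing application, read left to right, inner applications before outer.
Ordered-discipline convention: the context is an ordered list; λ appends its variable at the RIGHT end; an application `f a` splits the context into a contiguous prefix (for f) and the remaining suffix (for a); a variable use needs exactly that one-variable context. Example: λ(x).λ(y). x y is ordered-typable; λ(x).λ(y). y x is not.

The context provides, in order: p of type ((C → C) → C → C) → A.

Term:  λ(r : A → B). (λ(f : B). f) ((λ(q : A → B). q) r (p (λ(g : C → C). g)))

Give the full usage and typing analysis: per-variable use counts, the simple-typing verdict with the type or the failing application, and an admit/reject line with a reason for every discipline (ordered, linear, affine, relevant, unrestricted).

usage: p: 1×; r (bound): 1×; f (bound): 1×; q (bound): 1×; g (bound): 1×
use order (left to right): f, q, r, p, g
typing: ✓ — (A → B) → B
ordered: ✗ — no contiguous prefix/suffix split fits f, q, r, p, g
linear: ✓ — p, r, f, q, g: one use apiece
affine: ✓ — none of p, r, f, q, g used more than once
relevant: ✓ — p, r, f, q, g: all used, weakening unneeded
unrestricted: ✓ — simply typable at (A → B) → B; W, C, E all held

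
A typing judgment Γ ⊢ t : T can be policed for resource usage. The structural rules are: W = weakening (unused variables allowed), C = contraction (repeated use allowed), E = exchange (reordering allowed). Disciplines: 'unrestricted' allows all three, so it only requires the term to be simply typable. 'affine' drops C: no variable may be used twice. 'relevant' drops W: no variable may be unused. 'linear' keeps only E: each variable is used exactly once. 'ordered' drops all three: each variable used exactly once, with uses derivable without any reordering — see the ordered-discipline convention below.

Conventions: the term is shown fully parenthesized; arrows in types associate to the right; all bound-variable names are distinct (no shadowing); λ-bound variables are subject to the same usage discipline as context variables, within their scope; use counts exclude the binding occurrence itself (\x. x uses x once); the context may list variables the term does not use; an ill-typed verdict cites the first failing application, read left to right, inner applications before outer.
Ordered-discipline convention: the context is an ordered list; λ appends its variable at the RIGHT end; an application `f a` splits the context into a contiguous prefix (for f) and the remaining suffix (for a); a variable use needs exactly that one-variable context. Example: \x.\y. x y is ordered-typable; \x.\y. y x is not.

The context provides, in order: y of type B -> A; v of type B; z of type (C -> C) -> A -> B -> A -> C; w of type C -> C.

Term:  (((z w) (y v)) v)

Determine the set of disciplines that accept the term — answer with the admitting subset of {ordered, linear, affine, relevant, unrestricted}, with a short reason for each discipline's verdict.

admitted in: relevant, unrestricted
usage: y: 1×, v: 2×, z: 1×, w: 1×
order of uses: z, w, y, v, v
typing: ✓ — A -> C
ordered: ✗ — needs contraction — v ×2
linear: ✗ — needs contraction — v ×2
affine: ✗ — needs contraction — v ×2
relevant: ✓ — y, v, z, w: all used, weakening unneeded
unrestricted: ✓ — simply typable at A -> C; W, C, E all held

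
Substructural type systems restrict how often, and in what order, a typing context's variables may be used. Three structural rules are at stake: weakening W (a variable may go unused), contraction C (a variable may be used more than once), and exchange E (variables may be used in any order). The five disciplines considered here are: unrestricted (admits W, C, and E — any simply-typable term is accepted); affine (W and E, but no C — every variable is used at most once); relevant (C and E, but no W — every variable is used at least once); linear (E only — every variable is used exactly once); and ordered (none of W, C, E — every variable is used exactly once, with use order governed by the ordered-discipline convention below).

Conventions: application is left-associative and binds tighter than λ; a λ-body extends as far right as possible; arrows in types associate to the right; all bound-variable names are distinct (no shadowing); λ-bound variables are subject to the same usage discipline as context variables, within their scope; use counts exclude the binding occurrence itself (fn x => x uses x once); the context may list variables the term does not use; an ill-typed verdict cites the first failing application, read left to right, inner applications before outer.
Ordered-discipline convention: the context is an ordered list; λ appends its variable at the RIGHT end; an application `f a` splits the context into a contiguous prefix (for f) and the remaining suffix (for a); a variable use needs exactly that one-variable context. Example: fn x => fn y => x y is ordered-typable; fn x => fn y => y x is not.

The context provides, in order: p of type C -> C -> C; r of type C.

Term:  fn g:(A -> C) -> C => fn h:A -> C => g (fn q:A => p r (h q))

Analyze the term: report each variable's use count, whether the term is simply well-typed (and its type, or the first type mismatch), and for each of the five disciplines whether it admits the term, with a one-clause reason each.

counts: p=1; r=1; g (bound)=1; h (bound)=1; q (bound)=1
uses in reading order: g, p, r, h, q
typing: well-typed at ((A -> C) -> C) -> (A -> C) -> C
ordered ✗ (use order g, p, r, h, q needs exchange)
linear ✓ (single use per variable (p, r, g, h, q))
affine ✓ (no duplicate uses among p, r, g, h, q)
relevant ✓ (p, r, g, h, q: all used, weakening unneeded)
unrestricted ✓ (simply typable at ((A -> C) -> C) -> (A -> C) -> C; W, C, E all held)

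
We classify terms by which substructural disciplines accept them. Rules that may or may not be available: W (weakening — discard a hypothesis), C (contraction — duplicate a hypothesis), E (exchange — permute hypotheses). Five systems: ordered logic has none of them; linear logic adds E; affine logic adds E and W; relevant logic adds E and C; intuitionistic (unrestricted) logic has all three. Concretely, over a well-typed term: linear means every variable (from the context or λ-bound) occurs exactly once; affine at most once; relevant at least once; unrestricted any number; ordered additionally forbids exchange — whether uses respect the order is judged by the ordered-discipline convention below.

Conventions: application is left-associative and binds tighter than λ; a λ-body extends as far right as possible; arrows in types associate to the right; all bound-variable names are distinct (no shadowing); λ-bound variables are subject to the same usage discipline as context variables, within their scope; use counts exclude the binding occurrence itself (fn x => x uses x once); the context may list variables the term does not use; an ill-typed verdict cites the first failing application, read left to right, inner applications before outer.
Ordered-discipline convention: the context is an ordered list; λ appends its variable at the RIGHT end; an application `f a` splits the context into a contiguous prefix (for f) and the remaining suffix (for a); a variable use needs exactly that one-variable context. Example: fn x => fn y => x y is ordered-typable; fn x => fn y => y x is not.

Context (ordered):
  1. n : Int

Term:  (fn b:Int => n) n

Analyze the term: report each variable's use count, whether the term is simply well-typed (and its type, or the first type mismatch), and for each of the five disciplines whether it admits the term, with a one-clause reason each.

use counts: n: 2×; b (bound): 0×
left-to-right use order: n, n
typing: well-typed — term : Int
ordered: ✗ — repeated use of n ×2; needs weakening: b unused
linear: ✗ — repeated use of n ×2; needs weakening: b unused
affine: ✗ — repeated use of n ×2
relevant: ✗ — needs weakening: b unused
unrestricted: ✓ — type-checks (Int) and nothing is barred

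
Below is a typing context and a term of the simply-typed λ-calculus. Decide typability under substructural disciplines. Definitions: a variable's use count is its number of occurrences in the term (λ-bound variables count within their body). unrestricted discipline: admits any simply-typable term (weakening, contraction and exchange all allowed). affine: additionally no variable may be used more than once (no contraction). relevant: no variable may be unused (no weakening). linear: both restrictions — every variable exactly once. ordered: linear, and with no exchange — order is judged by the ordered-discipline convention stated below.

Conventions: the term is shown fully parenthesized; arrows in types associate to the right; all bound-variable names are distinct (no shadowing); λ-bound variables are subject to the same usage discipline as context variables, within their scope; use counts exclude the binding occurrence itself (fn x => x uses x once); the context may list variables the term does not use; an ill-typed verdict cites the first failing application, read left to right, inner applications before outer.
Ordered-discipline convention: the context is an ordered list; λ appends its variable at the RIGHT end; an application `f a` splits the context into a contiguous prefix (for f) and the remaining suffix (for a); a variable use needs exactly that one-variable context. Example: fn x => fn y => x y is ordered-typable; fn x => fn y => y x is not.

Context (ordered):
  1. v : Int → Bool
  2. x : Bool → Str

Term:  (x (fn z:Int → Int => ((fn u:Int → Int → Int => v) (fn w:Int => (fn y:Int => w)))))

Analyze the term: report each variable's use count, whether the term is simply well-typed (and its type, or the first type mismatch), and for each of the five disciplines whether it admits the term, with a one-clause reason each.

usage: v: 1×, x: 1×, z [bound]: 0×, u [bound]: 0×, w [bound]: 1×, y [bound]: 0×
left-to-right use order: x, v, w
typing: ill-typed: an argument (Int → Int) → Int → Bool mismatches the expected Bool
ordered: ✗, not simply typable
linear: ✗, fails simple typing
affine: ✗, a type mismatch blocks all five
relevant: ✗, the type mismatch rejects it
unrestricted: ✗, not simply typable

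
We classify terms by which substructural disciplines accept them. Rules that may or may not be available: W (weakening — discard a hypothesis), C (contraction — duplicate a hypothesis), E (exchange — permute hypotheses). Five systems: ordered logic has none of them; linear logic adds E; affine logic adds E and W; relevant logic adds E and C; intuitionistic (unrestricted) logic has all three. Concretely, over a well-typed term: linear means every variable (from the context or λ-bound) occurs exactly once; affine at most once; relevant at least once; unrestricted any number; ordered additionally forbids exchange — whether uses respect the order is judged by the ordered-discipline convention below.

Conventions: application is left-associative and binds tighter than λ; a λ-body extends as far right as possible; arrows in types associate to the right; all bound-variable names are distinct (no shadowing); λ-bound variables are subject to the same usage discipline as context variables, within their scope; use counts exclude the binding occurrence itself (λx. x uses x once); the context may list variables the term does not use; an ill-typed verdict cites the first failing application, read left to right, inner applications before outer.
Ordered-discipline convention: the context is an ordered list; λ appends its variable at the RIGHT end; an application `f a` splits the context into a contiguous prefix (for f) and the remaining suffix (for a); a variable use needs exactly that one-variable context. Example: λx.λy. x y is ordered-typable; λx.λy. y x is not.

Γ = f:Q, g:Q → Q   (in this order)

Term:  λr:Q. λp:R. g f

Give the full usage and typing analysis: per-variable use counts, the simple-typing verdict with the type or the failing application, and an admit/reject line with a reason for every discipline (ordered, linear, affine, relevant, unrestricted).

use counts: f ×1; g ×1; r (bound) ×0; p (bound) ×0
use order (left to right): g, f
typing: well-typed — term : Q → R → Q
ordered: ✗ — unused: r, p — weakening required
linear: ✗ — unused: r, p — weakening required
affine: ✓ — no duplicate uses among f, g, r, p
relevant: ✗ — unused: r, p — weakening required
unrestricted: ✓ — well-typed at Q → R → Q; no restrictions here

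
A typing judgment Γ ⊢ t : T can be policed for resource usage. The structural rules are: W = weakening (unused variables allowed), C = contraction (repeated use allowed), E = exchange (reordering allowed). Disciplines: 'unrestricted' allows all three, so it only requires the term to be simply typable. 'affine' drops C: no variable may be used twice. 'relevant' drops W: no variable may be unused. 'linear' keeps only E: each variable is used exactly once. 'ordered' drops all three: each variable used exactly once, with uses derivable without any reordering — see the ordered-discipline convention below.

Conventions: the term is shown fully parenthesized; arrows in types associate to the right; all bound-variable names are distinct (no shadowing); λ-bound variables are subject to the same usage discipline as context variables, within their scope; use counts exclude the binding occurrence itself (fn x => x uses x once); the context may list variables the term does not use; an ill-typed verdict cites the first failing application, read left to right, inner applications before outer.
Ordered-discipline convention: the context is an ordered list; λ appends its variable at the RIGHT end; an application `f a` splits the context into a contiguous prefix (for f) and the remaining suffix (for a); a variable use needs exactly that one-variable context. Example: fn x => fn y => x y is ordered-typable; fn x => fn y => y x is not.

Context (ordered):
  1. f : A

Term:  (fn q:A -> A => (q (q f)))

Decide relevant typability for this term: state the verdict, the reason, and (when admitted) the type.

yes — none of f, q goes unused; term : (A -> A) -> A
counts: f ×1, q (λ-bound) ×2
uses in reading order: q, q, f
typing: well-typed at (A -> A) -> A
all disciplines: ordered ✗ · linear ✗ · affine ✗ · relevant ✓ · unrestricted ✓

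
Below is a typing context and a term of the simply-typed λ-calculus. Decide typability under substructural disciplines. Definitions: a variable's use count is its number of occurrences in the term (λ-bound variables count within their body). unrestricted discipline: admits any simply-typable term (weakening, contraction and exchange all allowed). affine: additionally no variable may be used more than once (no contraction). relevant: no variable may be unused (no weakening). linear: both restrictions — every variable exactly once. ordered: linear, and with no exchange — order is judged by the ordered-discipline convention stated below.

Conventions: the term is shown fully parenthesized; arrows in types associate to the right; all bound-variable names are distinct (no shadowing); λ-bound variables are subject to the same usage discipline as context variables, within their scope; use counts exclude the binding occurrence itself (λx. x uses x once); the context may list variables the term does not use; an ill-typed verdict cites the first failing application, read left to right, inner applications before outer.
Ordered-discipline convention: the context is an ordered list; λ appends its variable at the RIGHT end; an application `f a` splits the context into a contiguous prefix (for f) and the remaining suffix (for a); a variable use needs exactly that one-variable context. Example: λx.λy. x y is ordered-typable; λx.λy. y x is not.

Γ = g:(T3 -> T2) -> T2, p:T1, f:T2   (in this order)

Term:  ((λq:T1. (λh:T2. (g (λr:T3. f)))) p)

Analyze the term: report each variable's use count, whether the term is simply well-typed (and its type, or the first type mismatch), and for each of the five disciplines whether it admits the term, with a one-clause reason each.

variable uses: g: 1×; p: 1×; f: 1×; q [bound]: 0×; h [bound]: 0×; r [bound]: 0×
use order (left to right): g, f, p
typing: well-typed — term : T2 -> T2
ordered: ✗, q, h, r never used (weakening)
linear: ✗, q, h, r never used (weakening)
affine: ✓, no duplicate uses among g, p, f, q, h, r
relevant: ✗, q, h, r never used (weakening)
unrestricted: ✓, typability at T2 -> T2 is all that's needed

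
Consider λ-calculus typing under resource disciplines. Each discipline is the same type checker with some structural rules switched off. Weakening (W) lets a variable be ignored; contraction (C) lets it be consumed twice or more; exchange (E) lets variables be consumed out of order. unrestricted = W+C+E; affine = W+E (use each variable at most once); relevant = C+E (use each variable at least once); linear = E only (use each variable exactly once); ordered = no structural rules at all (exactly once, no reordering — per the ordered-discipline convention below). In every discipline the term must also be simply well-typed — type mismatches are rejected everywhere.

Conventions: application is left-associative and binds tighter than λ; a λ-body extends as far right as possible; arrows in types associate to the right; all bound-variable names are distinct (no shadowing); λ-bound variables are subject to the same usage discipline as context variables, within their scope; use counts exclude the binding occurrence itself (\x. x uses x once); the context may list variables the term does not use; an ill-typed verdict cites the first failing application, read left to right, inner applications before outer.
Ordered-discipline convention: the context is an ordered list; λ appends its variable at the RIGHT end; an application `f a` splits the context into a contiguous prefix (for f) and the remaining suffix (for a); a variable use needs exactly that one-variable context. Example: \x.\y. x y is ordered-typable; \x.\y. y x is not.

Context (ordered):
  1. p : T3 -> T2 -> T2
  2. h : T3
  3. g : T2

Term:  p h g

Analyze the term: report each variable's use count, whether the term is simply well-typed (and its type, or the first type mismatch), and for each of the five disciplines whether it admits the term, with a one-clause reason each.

variable uses: p=1; h=1; g=1
uses in reading order: p, h, g
typing: ✓ — T2
ordered: ✓, p, h, g: once each, no exchange needed
linear: ✓, single use per variable (p, h, g)
affine: ✓, at most one use each (p, h, g)
relevant: ✓, none of p, h, g goes unused
unrestricted: ✓, well-typed at T2; no restrictions here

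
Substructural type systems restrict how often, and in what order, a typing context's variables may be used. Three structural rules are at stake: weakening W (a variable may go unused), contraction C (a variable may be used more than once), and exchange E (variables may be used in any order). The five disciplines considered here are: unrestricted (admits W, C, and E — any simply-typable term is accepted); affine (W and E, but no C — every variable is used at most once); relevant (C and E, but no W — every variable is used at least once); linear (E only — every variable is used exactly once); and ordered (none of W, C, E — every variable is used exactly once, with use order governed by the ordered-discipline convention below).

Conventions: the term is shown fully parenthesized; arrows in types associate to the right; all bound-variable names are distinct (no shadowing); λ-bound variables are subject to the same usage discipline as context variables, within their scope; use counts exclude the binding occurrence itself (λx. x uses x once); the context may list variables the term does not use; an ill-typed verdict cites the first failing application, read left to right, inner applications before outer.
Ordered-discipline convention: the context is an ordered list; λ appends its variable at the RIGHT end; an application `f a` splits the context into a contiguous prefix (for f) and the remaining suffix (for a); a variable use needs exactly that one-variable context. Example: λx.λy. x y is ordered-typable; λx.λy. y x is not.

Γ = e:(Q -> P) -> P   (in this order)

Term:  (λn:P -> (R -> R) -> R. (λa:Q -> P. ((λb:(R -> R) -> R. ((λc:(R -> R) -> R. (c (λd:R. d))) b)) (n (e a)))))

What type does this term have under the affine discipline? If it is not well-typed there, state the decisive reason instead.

term : (P -> (R -> R) -> R) -> (Q -> P) -> R
variable uses: e: 1, n (bound): 1, a (bound): 1, b (bound): 1, c (bound): 1, d (bound): 1
order of uses: c, d, b, n, e, a
typing: well-typed at (P -> (R -> R) -> R) -> (Q -> P) -> R
all disciplines: ordered ✗ · linear ✓ · affine ✓ · relevant ✓ · unrestricted ✓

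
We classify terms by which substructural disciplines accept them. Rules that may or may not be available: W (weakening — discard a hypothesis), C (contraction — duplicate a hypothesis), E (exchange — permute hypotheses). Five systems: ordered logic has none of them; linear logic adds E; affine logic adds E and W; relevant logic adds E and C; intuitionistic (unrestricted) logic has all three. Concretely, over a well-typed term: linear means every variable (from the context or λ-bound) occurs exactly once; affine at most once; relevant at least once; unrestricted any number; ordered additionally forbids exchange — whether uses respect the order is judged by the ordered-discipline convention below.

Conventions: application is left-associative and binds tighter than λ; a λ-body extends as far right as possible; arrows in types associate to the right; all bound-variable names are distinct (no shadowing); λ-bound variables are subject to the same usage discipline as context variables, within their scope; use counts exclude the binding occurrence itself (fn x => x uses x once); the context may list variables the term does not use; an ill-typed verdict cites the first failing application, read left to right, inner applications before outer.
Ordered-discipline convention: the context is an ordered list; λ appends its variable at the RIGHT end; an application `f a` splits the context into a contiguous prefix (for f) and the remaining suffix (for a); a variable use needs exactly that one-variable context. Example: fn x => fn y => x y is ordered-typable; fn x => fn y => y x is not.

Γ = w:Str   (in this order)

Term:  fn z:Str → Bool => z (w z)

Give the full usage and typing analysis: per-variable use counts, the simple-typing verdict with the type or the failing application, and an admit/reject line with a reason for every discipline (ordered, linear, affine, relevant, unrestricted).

usage: w ×1, z (λ-bound) ×2
use order (left to right): z, w, z
typing: ill-typed: can't apply a value of type Str
ordered: ✗, not simply typable
linear: ✗, fails simple typing
affine: ✗, a type mismatch blocks all five
relevant: ✗, the type mismatch rejects it
unrestricted: ✗, not simply typable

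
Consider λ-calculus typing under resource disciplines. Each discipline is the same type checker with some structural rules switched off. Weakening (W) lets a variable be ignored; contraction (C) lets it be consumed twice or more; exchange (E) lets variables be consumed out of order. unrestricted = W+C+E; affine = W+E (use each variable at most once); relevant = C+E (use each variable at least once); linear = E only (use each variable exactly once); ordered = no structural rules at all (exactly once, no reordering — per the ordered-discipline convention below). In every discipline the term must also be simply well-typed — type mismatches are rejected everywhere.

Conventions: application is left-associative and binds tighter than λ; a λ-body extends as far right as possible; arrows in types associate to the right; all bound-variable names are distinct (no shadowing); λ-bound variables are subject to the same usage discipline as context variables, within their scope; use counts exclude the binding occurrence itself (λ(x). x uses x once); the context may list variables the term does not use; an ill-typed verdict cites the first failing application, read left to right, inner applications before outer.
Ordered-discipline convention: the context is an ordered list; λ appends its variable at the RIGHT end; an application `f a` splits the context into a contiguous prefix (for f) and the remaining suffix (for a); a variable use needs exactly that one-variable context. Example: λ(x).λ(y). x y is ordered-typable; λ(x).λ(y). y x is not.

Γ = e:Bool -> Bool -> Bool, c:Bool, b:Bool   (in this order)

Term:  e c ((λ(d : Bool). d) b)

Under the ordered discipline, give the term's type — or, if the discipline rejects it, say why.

term : Bool
usage: e=1, c=1, b=1, d (λ-bound)=1
order of uses: e, c, d, b
typing: the term checks, with type Bool
per-discipline verdicts: ordered ✓ · linear ✓ · affine ✓ · relevant ✓ · unrestricted ✓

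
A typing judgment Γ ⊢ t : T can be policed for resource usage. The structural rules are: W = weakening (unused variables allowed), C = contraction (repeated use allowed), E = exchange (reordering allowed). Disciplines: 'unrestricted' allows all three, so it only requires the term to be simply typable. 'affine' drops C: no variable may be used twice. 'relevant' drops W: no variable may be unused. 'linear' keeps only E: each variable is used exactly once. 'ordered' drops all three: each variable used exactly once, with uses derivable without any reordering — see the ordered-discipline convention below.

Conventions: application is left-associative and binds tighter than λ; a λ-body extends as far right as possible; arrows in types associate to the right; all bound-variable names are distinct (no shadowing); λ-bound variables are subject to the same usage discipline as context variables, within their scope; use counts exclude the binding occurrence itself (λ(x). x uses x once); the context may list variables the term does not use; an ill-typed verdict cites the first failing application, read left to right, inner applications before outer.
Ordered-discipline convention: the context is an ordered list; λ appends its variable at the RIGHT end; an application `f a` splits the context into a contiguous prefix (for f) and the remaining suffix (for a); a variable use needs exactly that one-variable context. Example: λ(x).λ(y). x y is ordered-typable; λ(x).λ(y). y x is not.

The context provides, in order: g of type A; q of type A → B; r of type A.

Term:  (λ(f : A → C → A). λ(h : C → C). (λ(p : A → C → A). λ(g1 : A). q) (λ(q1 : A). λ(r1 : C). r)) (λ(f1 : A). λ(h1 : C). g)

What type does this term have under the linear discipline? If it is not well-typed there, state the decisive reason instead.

not well-typed under linear — f, h, p, g1, q1, r1, f1, h1 never used (weakening)
variable uses: g: 1×, q: 1×, r: 1×, f (λ-bound): 0×, h (λ-bound): 0×, p (λ-bound): 0×, g1 (λ-bound): 0×, q1 (λ-bound): 0×, r1 (λ-bound): 0×, f1 (λ-bound): 0×, h1 (λ-bound): 0×
left-to-right use order: q, r, g
typing: the term checks, with type (C → C) → A → A → B
across the five disciplines: ordered ✗ · linear ✗ · affine ✓ · relevant ✗ · unrestricted ✓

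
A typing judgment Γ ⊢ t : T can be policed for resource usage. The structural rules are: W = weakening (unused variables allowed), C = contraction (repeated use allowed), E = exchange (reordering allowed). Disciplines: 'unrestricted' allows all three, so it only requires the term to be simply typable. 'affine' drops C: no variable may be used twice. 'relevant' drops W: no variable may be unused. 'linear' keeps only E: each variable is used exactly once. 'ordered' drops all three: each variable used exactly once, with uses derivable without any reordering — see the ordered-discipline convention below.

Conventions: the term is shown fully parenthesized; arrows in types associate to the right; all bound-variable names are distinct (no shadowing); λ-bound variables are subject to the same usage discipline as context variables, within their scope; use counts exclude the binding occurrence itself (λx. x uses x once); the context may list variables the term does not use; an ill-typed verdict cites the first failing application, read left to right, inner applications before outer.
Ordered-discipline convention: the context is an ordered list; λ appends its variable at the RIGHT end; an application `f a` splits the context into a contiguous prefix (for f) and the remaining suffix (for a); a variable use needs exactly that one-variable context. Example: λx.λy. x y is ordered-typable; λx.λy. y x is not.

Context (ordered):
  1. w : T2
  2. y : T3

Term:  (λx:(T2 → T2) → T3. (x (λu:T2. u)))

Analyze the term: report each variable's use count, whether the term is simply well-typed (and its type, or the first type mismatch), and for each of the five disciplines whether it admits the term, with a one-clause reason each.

use counts: w: 0×, y: 0×, x [bound]: 1×, u [bound]: 1×
use order (left to right): x, u
typing: well-typed — term : ((T2 → T2) → T3) → T3
ordered: ✗ — unused: w, y — weakening required
linear: ✗ — unused: w, y — weakening required
affine: ✓ — none of w, y, x, u used more than once
relevant: ✗ — unused: w, y — weakening required
unrestricted: ✓ — type-checks (((T2 → T2) → T3) → T3) and nothing is barred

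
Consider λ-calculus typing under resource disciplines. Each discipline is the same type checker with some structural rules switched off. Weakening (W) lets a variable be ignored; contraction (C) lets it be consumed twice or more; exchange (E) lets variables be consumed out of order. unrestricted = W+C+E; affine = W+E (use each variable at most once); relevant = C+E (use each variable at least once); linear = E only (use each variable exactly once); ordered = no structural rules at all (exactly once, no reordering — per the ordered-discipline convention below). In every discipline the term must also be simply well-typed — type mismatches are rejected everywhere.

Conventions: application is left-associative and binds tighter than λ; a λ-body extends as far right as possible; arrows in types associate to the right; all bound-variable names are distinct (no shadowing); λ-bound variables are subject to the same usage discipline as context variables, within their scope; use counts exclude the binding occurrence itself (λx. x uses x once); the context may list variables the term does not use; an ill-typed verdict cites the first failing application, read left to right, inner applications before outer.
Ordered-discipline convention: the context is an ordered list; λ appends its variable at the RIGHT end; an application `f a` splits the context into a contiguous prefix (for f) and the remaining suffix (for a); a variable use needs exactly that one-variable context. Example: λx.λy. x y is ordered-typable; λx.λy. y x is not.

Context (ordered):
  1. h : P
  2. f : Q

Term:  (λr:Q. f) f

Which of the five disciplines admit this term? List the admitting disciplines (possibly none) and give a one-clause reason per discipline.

accepted by: unrestricted
usage: h: 0, f: 2, r (λ-bound): 0
use order (left to right): f, f
typing: ✓ — Q
ordered: ✗ — repeated use of f ×2; h, r left unused
linear: ✗ — repeated use of f ×2; h, r left unused
affine: ✗ — repeated use of f ×2
relevant: ✗ — h, r left unused
unrestricted: ✓ — well-typed at Q; no restrictions here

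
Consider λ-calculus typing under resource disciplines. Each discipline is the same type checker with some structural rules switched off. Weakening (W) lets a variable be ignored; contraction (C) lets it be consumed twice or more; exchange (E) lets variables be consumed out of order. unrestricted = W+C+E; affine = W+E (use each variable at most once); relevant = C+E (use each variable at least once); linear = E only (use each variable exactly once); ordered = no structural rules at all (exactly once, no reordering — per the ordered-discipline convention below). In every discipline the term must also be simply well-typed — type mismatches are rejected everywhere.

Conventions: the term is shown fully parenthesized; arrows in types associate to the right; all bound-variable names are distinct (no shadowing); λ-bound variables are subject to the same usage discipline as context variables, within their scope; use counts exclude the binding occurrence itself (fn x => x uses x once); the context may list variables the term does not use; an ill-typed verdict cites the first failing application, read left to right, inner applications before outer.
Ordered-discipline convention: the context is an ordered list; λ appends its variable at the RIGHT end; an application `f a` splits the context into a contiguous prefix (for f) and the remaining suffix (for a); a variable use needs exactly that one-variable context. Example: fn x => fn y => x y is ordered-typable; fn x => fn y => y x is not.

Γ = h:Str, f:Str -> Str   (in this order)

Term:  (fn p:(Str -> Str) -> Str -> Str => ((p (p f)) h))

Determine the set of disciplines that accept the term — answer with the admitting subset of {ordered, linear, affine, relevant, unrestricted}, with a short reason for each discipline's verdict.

admitted in: relevant, unrestricted
counts: h ×1, f ×1, p (bound) ×2
use order (left to right): p, p, f, h
typing: well-typed at ((Str -> Str) -> Str -> Str) -> Str
ordered ✗ (p ×2 used more than once (contraction))
linear ✗ (p ×2 used more than once (contraction))
affine ✗ (p ×2 used more than once (contraction))
relevant ✓ (h, f, p: all used, weakening unneeded)
unrestricted ✓ (simply typable at ((Str -> Str) -> Str -> Str) -> Str; W, C, E all held)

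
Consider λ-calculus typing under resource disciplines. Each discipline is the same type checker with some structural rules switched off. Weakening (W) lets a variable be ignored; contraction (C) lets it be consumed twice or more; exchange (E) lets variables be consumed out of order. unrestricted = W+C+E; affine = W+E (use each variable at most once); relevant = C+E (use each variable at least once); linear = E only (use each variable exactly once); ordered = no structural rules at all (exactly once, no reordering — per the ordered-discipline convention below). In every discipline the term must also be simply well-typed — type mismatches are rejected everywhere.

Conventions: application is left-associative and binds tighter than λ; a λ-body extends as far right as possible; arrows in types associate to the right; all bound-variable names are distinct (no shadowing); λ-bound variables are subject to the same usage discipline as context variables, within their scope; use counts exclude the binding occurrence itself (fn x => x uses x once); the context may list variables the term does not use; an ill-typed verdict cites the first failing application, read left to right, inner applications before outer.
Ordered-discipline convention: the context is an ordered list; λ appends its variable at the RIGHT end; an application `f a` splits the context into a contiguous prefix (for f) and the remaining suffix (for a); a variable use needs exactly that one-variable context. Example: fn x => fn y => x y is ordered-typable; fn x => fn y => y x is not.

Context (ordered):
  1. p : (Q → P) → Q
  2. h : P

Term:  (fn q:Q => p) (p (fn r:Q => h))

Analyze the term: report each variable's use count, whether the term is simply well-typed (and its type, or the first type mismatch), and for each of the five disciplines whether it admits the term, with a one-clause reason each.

variable uses: p ×2; h ×1; q (λ-bound) ×0; r (λ-bound) ×0
order of uses: p, p, h
typing: the term checks, with type (Q → P) → Q
ordered ✗ (needs contraction — p ×2; needs weakening: q, r unused)
linear ✗ (needs contraction — p ×2; needs weakening: q, r unused)
affine ✗ (needs contraction — p ×2)
relevant ✗ (needs weakening: q, r unused)
unrestricted ✓ (simply typable at (Q → P) → Q; W, C, E all held)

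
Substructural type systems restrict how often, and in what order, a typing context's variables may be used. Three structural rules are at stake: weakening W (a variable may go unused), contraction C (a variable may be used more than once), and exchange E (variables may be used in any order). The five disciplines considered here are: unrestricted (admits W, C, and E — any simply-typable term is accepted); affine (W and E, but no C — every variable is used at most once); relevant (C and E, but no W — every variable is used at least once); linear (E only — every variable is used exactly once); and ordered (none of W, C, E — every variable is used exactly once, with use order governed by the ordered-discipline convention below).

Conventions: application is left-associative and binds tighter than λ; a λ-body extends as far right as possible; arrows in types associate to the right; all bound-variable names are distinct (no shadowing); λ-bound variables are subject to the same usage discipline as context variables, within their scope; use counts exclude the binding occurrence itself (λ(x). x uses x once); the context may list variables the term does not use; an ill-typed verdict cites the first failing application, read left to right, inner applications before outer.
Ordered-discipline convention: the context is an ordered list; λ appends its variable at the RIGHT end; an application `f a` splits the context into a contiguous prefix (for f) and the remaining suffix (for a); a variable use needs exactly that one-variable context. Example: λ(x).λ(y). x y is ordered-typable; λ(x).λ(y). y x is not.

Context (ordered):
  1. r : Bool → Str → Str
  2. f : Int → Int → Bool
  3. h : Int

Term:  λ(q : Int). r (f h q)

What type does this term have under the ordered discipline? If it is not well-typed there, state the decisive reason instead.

term : Int → Str → Str
usage: r: 1×, f: 1×, h: 1×, q [bound]: 1×
use order (left to right): r, f, h, q
typing: well-typed at Int → Str → Str
per-discipline verdicts: ordered ✓ · linear ✓ · affine ✓ · relevant ✓ · unrestricted ✓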